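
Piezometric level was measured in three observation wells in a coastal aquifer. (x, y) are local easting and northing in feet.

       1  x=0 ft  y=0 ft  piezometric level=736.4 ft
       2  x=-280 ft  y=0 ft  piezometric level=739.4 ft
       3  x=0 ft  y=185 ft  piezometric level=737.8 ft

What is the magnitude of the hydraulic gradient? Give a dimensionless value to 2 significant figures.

∂h/∂x = (739.4 − 736.4) / (-280 − 0) = -0.01071
∂h/∂y = (737.8 − 736.4) / (185 − 0) = +0.007568
|∇h| = √(-0.01071² + 0.007568²) = 0.01311

0.013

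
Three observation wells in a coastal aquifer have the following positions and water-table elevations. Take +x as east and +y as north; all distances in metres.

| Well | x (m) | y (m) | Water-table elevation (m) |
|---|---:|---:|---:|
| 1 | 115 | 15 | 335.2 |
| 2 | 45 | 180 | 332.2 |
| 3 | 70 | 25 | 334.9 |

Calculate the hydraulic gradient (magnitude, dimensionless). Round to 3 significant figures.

Differences from 1: to 2 (Δx, Δy, Δh) = (-70, 165, -3.0); to 3 = (-45, 10, -0.3).
Solve a·Δx + b·Δy = Δh: det = (-70)·10 − (-45)·165 = 6725.
∂h/∂x = [(-3.0)·10 − (-0.3)·165] / 6725 = +0.002900
∂h/∂y = [(-70)·(-0.3) − (-45)·(-3.0)] / 6725 = -0.01695
|∇h| = √(0.002900² + -0.01695²) = 0.0172

0.0172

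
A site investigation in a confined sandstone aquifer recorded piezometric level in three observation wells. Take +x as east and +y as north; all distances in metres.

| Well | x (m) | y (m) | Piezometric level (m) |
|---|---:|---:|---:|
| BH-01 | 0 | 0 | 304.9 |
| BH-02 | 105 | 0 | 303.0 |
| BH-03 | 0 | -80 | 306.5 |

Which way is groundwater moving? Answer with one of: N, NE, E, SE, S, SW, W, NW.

∂h/∂x = (303.0 − 304.9) / (105 − 0) = -0.01810
∂h/∂y = (306.5 − 304.9) / (-80 − 0) = -0.02000
Flow = −∇h = (+0.01810 east, +0.02000 north), which points northeast.

NE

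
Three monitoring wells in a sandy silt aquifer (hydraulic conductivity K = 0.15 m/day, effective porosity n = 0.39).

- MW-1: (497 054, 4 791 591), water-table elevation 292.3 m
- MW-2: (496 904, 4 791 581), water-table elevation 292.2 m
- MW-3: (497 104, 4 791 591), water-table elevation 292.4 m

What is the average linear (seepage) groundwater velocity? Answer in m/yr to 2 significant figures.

2.8 m/yr

With h = a·x + b·y + c and MW-1 as origin, the differences give:
  (-150)·a + (-10)·b = -0.1
  50·a + 0·b = +0.1
Eliminate b (×0 and ×(-10), subtract): 500·a = 1.00 → a = ∂h/∂x = +0.002000
Back-substitute: b = ∂h/∂y = -0.02000.
|∇h| = √(0.002000² + -0.02000²) = 0.0201
Seepage velocity v = K·i/n = 0.15 × 0.0201 / 0.39 = 0.007731 m/day = 2.824 m/yr.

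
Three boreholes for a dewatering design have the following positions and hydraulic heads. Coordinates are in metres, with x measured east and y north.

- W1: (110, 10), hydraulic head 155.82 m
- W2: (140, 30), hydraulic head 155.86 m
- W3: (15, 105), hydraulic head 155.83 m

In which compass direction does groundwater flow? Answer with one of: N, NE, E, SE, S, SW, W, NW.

SW

Taking W1 as reference: W2−W1 = (30, 20, +0.04); W3−W1 = (-95, 95, +0.01).
Solve a·Δx + b·Δy = Δh: det = 30·95 − (-95)·20 = 4750.
∂h/∂x = [(+0.04)·95 − (+0.01)·20] / 4750 = +0.0007579
∂h/∂y = [30·(+0.01) − (-95)·(+0.04)] / 4750 = +0.0008632
Flow = −∇h = (-0.0007579 east, -0.0008632 north), which points southwest.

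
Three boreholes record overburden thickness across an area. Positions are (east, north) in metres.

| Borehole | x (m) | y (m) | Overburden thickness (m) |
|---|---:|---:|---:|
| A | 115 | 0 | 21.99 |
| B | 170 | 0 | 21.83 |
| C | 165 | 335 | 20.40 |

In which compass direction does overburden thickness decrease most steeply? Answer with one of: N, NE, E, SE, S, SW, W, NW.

Differences from A: to B (Δx, Δy, Δh) = (55, 0, -0.16); to C = (50, 335, -1.59).
Determinant of the coordinate differences = 55·335 − 50·0 = 18425.
∂d/∂x = [(-0.16)·335 − (-1.59)·0] / 18425 = -0.002909
∂d/∂y = [55·(-1.59) − 50·(-0.16)] / 18425 = -0.004312
Steepest decrease is along −∇f = (+0.002909 E, +0.004312 N) → northeast.

NE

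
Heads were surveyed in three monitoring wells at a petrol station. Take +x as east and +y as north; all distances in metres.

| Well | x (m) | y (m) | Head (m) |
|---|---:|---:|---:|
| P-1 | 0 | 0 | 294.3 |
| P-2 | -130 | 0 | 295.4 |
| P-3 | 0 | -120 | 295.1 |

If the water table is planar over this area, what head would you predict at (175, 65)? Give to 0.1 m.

292.4 m

∂h/∂x = (295.4 − 294.3) / (-130 − 0) = -0.008462
∂h/∂y = (295.1 − 294.3) / (-120 − 0) = -0.006667
h(175, 65) = 294.3 + (-0.008462)·(175) + (-0.006667)·(65) = 294.3 -1.481 -0.433 = 292.386 m.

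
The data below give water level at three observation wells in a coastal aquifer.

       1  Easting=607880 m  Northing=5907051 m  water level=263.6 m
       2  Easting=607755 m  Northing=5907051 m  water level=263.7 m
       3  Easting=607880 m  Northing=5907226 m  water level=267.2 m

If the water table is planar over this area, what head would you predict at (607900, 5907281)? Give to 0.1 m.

∂h/∂x = (263.7 − 263.6) / (607755 − 607880) = -0.0008000
∂h/∂y = (267.2 − 263.6) / (5907226 − 5907051) = +0.02057
h(607900, 5907281) = 263.6 + (-0.0008000)·(20) + (+0.02057)·(230) = 263.6 -0.016 +4.731 = 268.315 m.

268.3 m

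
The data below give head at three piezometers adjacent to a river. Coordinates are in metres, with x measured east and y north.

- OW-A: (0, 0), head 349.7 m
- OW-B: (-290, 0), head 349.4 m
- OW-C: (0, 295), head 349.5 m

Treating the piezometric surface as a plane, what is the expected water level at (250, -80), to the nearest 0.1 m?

∂h/∂x = (349.4 − 349.7) / (-290 − 0) = +0.001034
∂h/∂y = (349.5 − 349.7) / (295 − 0) = -0.0006780
h(250, -80) = 349.7 + (+0.001034)·(250) + (-0.0006780)·(-80) = 349.7 +0.259 +0.054 = 350.013 m.

350.0 m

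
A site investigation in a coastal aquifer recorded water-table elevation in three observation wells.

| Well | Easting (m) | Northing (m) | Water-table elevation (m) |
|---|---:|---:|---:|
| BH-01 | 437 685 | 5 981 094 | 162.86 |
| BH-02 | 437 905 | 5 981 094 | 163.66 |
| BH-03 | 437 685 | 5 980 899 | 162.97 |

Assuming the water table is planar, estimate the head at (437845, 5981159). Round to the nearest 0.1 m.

163.4 m

∂h/∂x = (163.66 − 162.86) / (437905 − 437685) = +0.003636
∂h/∂y = (162.97 − 162.86) / (5980899 − 5981094) = -0.0005641
h(437845, 5981159) = 162.86 + (+0.003636)·(160) + (-0.0005641)·(65) = 162.86 +0.582 -0.037 = 163.405 m.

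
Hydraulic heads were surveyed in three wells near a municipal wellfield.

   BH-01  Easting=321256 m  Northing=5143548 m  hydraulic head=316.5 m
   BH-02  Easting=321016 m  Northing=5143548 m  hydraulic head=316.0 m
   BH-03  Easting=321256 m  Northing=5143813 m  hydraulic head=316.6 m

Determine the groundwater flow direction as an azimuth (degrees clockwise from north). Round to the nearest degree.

∂h/∂x = (316.0 − 316.5) / (321016 − 321256) = +0.002083
∂h/∂y = (316.6 − 316.5) / (5143813 − 5143548) = +0.0003774
Flow direction (−∇h) has components (-0.002083 E, -0.0003774 N).
Azimuth = atan2(E, N) = atan2(-0.002083, -0.0003774) = 259.7° ≈ 260°.

260°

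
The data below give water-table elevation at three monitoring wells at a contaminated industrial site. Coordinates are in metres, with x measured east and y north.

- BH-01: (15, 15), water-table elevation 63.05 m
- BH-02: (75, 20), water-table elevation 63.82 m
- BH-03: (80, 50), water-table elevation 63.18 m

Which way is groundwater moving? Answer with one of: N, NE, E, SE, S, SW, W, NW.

Taking BH-01 as reference: BH-02−BH-01 = (60, 5, +0.77); BH-03−BH-01 = (65, 35, +0.13).
Determinant of the coordinate differences = 60·35 − 65·5 = 1775.
∂h/∂x = [(+0.77)·35 − (+0.13)·5] / 1775 = +0.01482
∂h/∂y = [60·(+0.13) − 65·(+0.77)] / 1775 = -0.02380
Flow = −∇h = (-0.01482 east, +0.02380 north), which points northwest.

NW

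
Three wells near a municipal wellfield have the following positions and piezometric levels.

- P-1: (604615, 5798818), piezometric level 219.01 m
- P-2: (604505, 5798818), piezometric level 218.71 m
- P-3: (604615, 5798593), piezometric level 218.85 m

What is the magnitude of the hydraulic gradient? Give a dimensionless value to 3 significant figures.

0.00282

∂h/∂x = (218.71 − 219.01) / (604505 − 604615) = +0.002727
∂h/∂y = (218.85 − 219.01) / (5798593 − 5798818) = +0.0007111
|∇h| = √(0.002727² + 0.0007111²) = 0.002818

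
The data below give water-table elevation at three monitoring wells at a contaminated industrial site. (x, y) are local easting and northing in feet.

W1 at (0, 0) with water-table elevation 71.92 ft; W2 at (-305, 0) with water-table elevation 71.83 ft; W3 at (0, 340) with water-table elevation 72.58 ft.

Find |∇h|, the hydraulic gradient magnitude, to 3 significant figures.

∂h/∂x = (71.83 − 71.92) / (-305 − 0) = +0.0002951
∂h/∂y = (72.58 − 71.92) / (340 − 0) = +0.001941
|∇h| = √(0.0002951² + 0.001941²) = 0.001963

0.00196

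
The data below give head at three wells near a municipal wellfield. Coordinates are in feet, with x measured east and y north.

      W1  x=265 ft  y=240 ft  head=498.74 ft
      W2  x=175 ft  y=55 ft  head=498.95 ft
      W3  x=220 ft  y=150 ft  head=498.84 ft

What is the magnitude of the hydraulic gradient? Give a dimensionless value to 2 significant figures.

With h = a·x + b·y + c and W1 as origin, the differences give:
  (-90)·a + (-185)·b = +0.21
  (-45)·a + (-90)·b = +0.10
Eliminate b (×(-90) and ×(-185), subtract): -225·a = -0.400 → a = ∂h/∂x = +0.001778
Back-substitute: b = ∂h/∂y = -0.002000.
|∇h| = √(0.001778² + -0.002000²) = 0.002676

0.0027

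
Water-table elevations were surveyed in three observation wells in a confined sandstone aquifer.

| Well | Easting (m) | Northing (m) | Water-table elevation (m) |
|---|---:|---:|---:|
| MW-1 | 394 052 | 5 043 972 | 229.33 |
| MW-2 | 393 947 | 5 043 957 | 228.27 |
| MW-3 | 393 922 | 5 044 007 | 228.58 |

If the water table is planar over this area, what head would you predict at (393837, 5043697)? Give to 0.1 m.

224.6 m

Taking MW-1 as reference: MW-2−MW-1 = (-105, -15, -1.06); MW-3−MW-1 = (-130, 35, -0.75).
Determinant of the coordinate differences = (-105)·35 − (-130)·(-15) = -5625.
∂h/∂x = [(-1.06)·35 − (-0.75)·(-15)] / -5625 = +0.008596
∂h/∂y = [(-105)·(-0.75) − (-130)·(-1.06)] / -5625 = +0.01050
h(393837, 5043697) = 229.33 + (+0.008596)·(-215) + (+0.01050)·(-275) = 229.33 -1.848 -2.887 = 224.595 m.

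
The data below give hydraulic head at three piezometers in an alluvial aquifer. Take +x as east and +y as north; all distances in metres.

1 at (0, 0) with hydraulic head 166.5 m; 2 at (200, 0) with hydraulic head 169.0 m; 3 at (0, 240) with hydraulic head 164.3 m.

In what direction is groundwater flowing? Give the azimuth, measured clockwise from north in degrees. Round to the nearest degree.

∂h/∂x = (169.0 − 166.5) / (200 − 0) = +0.01250
∂h/∂y = (164.3 − 166.5) / (240 − 0) = -0.009167
Flow direction (−∇h) has components (-0.01250 E, +0.009167 N).
Azimuth = atan2(E, N) = atan2(-0.01250, +0.009167) = 306.3° ≈ 306°.

306°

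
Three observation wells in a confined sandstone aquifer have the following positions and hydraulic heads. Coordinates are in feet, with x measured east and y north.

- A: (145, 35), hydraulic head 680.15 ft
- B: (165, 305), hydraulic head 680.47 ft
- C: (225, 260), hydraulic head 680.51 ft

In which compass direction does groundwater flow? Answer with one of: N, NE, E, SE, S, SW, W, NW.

SW

Three-point gradient (reference A): Δ to B = (20, 270, +0.32), Δ to C = (80, 225, +0.36).
∂h/∂x = +0.001474, ∂h/∂y = +0.001076 (det = -17100).
Flow = −∇h = (-0.001474 east, -0.001076 north), which points southwest.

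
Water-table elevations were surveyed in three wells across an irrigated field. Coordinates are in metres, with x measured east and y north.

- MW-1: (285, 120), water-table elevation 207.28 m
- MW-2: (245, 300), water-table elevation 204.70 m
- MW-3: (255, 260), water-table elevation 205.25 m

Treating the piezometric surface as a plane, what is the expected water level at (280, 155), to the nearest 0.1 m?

206.7 m

With h = a·x + b·y + c and MW-1 as origin, the differences give:
  (-40)·a + 180·b = -2.58
  (-30)·a + 140·b = -2.03
Eliminate b (×140 and ×180, subtract): -200·a = 4.200 → a = ∂h/∂x = -0.02100
Back-substitute: b = ∂h/∂y = -0.01900.
h(280, 155) = 207.28 + (-0.02100)·(-5) + (-0.01900)·(35) = 207.28 +0.105 -0.665 = 206.720 m.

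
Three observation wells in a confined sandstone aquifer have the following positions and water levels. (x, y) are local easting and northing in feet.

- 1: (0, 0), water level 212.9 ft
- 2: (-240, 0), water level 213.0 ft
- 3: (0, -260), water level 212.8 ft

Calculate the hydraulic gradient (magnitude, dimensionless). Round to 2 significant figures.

∂h/∂x = (213.0 − 212.9) / (-240 − 0) = -0.0004167
∂h/∂y = (212.8 − 212.9) / (-260 − 0) = +0.0003846
|∇h| = √(-0.0004167² + 0.0003846²) = 0.0005671

0.00057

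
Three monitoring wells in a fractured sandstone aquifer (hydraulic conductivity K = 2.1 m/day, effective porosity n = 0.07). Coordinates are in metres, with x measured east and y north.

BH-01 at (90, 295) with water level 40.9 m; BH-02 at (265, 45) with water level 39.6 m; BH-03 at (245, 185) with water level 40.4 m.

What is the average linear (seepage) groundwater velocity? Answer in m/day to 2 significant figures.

With h = a·x + b·y + c and BH-01 as origin, the differences give:
  175·a + (-250)·b = -1.3
  155·a + (-110)·b = -0.5
Eliminate b (×(-110) and ×(-250), subtract): 19500·a = 18.00 → a = ∂h/∂x = +0.0009231
Back-substitute: b = ∂h/∂y = +0.005846.
|∇h| = √(0.0009231² + 0.005846²) = 0.005918
Seepage velocity v = K·i/n = 2.1 × 0.005918 / 0.07 = 0.1775 m/day.

0.18 m/day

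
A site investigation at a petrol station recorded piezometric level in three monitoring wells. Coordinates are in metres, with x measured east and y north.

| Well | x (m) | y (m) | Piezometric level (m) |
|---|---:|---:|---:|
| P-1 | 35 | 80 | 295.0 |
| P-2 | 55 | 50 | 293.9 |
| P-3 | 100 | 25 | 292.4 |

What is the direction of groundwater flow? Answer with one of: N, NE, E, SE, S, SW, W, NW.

Differences from P-1: to P-2 (Δx, Δy, Δh) = (20, -30, -1.1); to P-3 = (65, -55, -2.6).
Determinant of the coordinate differences = 20·(-55) − 65·(-30) = 850.
∂h/∂x = [(-1.1)·(-55) − (-2.6)·(-30)] / 850 = -0.02059
∂h/∂y = [20·(-2.6) − 65·(-1.1)] / 850 = +0.02294
Flow = −∇h = (+0.02059 east, -0.02294 north), which points southeast.

SE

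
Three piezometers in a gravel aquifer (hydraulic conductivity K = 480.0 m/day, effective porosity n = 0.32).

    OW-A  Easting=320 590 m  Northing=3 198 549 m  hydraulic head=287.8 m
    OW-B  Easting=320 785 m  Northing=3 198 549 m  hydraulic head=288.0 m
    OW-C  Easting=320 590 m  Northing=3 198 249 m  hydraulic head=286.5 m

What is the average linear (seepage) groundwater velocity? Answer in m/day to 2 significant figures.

6.7 m/day

∂h/∂x = (288.0 − 287.8) / (320785 − 320590) = +0.001026
∂h/∂y = (286.5 − 287.8) / (3198249 − 3198549) = +0.004333
|∇h| = √(0.001026² + 0.004333²) = 0.004453
Seepage velocity v = K·i/n = 480.0 × 0.004453 / 0.32 = 6.68 m/day.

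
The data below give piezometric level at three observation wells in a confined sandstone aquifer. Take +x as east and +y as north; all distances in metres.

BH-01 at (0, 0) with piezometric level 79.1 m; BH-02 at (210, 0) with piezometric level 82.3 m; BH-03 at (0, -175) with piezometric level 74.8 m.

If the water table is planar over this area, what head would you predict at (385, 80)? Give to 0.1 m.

86.9 m

∂h/∂x = (82.3 − 79.1) / (210 − 0) = +0.01524
∂h/∂y = (74.8 − 79.1) / (-175 − 0) = +0.02457
h(385, 80) = 79.1 + (+0.01524)·(385) + (+0.02457)·(80) = 79.1 +5.867 +1.966 = 86.932 m.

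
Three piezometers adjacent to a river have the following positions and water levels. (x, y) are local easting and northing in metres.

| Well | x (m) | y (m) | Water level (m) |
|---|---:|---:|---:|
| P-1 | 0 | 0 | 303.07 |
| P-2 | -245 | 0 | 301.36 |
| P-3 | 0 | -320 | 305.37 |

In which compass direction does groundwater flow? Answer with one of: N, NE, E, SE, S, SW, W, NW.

NW

∂h/∂x = (301.36 − 303.07) / (-245 − 0) = +0.006980
∂h/∂y = (305.37 − 303.07) / (-320 − 0) = -0.007188
Flow = −∇h = (-0.006980 east, +0.007188 north), which points northwest.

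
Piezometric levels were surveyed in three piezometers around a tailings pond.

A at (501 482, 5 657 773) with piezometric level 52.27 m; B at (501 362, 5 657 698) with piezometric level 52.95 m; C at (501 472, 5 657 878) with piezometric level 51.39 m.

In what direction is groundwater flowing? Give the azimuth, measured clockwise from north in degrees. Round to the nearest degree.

Differences from A: to B (Δx, Δy, Δh) = (-120, -75, +0.68); to C = (-10, 105, -0.88).
Determinant of the coordinate differences = (-120)·105 − (-10)·(-75) = -13350.
∂h/∂x = [(+0.68)·105 − (-0.88)·(-75)] / -13350 = -0.0004045
∂h/∂y = [(-120)·(-0.88) − (-10)·(+0.68)] / -13350 = -0.008419
Flow direction (−∇h) has components (+0.0004045 E, +0.008419 N).
Azimuth = atan2(E, N) = atan2(+0.0004045, +0.008419) = 2.8° ≈ 003°.

003°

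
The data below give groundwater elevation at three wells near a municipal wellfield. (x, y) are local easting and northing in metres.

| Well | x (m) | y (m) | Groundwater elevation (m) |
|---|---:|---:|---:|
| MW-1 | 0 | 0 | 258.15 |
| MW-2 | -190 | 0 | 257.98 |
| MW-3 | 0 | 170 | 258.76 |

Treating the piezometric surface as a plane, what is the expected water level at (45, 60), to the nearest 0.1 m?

∂h/∂x = (257.98 − 258.15) / (-190 − 0) = +0.0008947
∂h/∂y = (258.76 − 258.15) / (170 − 0) = +0.003588
h(45, 60) = 258.15 + (+0.0008947)·(45) + (+0.003588)·(60) = 258.15 +0.040 +0.215 = 258.406 m.

258.4 m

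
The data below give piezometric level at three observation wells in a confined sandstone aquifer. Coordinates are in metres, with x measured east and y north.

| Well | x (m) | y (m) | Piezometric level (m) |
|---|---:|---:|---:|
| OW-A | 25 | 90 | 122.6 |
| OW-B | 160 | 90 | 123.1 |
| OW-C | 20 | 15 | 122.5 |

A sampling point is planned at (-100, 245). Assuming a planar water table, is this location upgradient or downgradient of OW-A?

Differences from OW-A: to OW-B (Δx, Δy, Δh) = (135, 0, +0.5); to OW-C = (-5, -75, -0.1).
Determinant of the coordinate differences = 135·(-75) − (-5)·0 = -10125.
∂h/∂x = [(+0.5)·(-75) − (-0.1)·0] / -10125 = +0.003704
∂h/∂y = [135·(-0.1) − (-5)·(+0.5)] / -10125 = +0.001086
Head at (-100, 245) = 122.6 + (+0.003704)·(-125) + (+0.001086)·(155) = 122.31 m.
That is lower than the 122.6 m at OW-A, so the point is downgradient.

downgradient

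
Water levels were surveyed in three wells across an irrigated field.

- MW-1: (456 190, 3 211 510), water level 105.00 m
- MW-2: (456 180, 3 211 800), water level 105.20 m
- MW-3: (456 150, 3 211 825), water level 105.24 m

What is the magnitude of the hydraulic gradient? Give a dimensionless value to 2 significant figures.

0.0010

Taking MW-1 as reference: MW-2−MW-1 = (-10, 290, +0.20); MW-3−MW-1 = (-40, 315, +0.24).
Solve a·Δx + b·Δy = Δh: det = (-10)·315 − (-40)·290 = 8450.
∂h/∂x = [(+0.20)·315 − (+0.24)·290] / 8450 = -0.0007811
∂h/∂y = [(-10)·(+0.24) − (-40)·(+0.20)] / 8450 = +0.0006627
|∇h| = √(-0.0007811² + 0.0006627²) = 0.001024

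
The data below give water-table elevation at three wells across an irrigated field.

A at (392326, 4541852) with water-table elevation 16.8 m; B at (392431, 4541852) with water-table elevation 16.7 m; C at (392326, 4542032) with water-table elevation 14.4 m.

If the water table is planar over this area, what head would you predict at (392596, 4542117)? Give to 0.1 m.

13.0 m

∂h/∂x = (16.7 − 16.8) / (392431 − 392326) = -0.0009524
∂h/∂y = (14.4 − 16.8) / (4542032 − 4541852) = -0.01333
h(392596, 4542117) = 16.8 + (-0.0009524)·(270) + (-0.01333)·(265) = 16.8 -0.257 -3.533 = 13.010 m.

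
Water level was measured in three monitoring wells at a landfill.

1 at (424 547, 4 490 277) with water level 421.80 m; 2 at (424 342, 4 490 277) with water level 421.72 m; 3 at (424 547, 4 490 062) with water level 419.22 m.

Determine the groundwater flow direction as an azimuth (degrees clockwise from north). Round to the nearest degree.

182°

∂h/∂x = (421.72 − 421.80) / (424342 − 424547) = +0.0003902
∂h/∂y = (419.22 − 421.80) / (4490062 − 4490277) = +0.01200
Flow direction (−∇h) has components (-0.0003902 E, -0.01200 N).
Azimuth = atan2(E, N) = atan2(-0.0003902, -0.01200) = 181.9° ≈ 182°.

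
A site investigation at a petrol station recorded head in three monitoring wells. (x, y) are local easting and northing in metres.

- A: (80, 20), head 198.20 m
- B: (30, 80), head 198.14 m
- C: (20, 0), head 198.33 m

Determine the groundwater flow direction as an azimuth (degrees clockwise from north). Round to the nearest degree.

With h = a·x + b·y + c and A as origin, the differences give:
  (-50)·a + 60·b = -0.06
  (-60)·a + (-20)·b = +0.13
Eliminate b (×(-20) and ×60, subtract): 4600·a = -6.600 → a = ∂h/∂x = -0.001435
Back-substitute: b = ∂h/∂y = -0.002196.
Flow direction (−∇h) has components (+0.001435 E, +0.002196 N).
Azimuth = atan2(E, N) = atan2(+0.001435, +0.002196) = 33.2° ≈ 033°.

033°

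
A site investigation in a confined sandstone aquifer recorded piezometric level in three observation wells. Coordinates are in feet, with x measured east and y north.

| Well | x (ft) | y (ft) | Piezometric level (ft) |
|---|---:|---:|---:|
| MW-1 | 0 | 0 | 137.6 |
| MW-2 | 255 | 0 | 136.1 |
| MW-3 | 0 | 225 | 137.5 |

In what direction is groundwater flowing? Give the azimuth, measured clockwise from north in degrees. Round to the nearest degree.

∂h/∂x = (136.1 − 137.6) / (255 − 0) = -0.005882
∂h/∂y = (137.5 − 137.6) / (225 − 0) = -0.0004444
Flow direction (−∇h) has components (+0.005882 E, +0.0004444 N).
Azimuth = atan2(E, N) = atan2(+0.005882, +0.0004444) = 85.7° ≈ 086°.

086°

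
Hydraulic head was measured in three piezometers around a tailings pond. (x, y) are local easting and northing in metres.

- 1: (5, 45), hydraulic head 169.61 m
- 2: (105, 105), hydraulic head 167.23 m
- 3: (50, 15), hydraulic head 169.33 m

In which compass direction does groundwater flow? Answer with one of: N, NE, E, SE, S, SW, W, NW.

Differences from 1: to 2 (Δx, Δy, Δh) = (100, 60, -2.38); to 3 = (45, -30, -0.28).
Determinant of the coordinate differences = 100·(-30) − 45·60 = -5700.
∂h/∂x = [(-2.38)·(-30) − (-0.28)·60] / -5700 = -0.01547
∂h/∂y = [100·(-0.28) − 45·(-2.38)] / -5700 = -0.01388
Flow = −∇h = (+0.01547 east, +0.01388 north), which points northeast.

NE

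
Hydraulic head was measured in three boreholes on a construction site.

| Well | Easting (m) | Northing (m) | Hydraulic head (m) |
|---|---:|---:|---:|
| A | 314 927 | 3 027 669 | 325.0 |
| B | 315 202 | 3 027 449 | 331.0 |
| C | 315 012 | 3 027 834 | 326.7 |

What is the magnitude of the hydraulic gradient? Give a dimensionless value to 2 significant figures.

Differences from A: to B (Δx, Δy, Δh) = (275, -220, +6.0); to C = (85, 165, +1.7).
Solve a·Δx + b·Δy = Δh: det = 275·165 − 85·(-220) = 64075.
∂h/∂x = [(+6.0)·165 − (+1.7)·(-220)] / 64075 = +0.02129
∂h/∂y = [275·(+1.7) − 85·(+6.0)] / 64075 = -0.0006633
|∇h| = √(0.02129² + -0.0006633²) = 0.0213

0.021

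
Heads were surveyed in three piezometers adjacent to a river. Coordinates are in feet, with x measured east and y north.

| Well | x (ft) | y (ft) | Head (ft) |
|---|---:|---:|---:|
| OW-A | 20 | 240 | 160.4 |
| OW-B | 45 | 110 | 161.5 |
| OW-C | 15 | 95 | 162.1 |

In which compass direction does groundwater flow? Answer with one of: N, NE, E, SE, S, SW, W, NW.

Differences from OW-A: to OW-B (Δx, Δy, Δh) = (25, -130, +1.1); to OW-C = (-5, -145, +1.7).
Determinant of the coordinate differences = 25·(-145) − (-5)·(-130) = -4275.
∂h/∂x = [(+1.1)·(-145) − (+1.7)·(-130)] / -4275 = -0.01439
∂h/∂y = [25·(+1.7) − (-5)·(+1.1)] / -4275 = -0.01123
Flow = −∇h = (+0.01439 east, +0.01123 north), which points northeast.

NE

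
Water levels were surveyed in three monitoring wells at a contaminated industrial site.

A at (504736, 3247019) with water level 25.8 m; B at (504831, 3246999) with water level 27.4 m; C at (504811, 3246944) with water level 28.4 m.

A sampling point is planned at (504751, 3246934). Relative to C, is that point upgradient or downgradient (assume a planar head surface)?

downgradient

Differences from A: to B (Δx, Δy, Δh) = (95, -20, +1.6); to C = (75, -75, +2.6).
Determinant of the coordinate differences = 95·(-75) − 75·(-20) = -5625.
∂h/∂x = [(+1.6)·(-75) − (+2.6)·(-20)] / -5625 = +0.01209
∂h/∂y = [95·(+2.6) − 75·(+1.6)] / -5625 = -0.02258
Head at (504751, 3246934) = 25.8 + (+0.01209)·(15) + (-0.02258)·(-85) = 27.90 m.
That is lower than the 28.4 m at C, so the point is downgradient.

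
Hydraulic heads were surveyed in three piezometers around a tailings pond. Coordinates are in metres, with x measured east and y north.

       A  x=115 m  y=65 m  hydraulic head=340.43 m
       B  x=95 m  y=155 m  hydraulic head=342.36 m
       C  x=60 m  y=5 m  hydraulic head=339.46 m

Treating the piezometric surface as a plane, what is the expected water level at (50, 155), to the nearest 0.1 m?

With h = a·x + b·y + c and A as origin, the differences give:
  (-20)·a + 90·b = +1.93
  (-55)·a + (-60)·b = -0.97
Eliminate b (×(-60) and ×90, subtract): 6150·a = -28.500 → a = ∂h/∂x = -0.004634
Back-substitute: b = ∂h/∂y = +0.02041.
h(50, 155) = 340.43 + (-0.004634)·(-65) + (+0.02041)·(90) = 340.43 +0.301 +1.837 = 342.569 m.

342.6 m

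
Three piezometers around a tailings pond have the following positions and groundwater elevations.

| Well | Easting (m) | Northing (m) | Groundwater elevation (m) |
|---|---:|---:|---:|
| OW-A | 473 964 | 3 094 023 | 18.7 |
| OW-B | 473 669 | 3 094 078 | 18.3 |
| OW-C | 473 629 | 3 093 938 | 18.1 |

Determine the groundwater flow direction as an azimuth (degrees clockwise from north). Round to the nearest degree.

Differences from OW-A: to OW-B (Δx, Δy, Δh) = (-295, 55, -0.4); to OW-C = (-335, -85, -0.6).
Solve a·Δx + b·Δy = Δh: det = (-295)·(-85) − (-335)·55 = 43500.
∂h/∂x = [(-0.4)·(-85) − (-0.6)·55] / 43500 = +0.001540
∂h/∂y = [(-295)·(-0.6) − (-335)·(-0.4)] / 43500 = +0.0009885
Flow direction (−∇h) has components (-0.001540 E, -0.0009885 N).
Azimuth = atan2(E, N) = atan2(-0.001540, -0.0009885) = 237.3° ≈ 237°.

237°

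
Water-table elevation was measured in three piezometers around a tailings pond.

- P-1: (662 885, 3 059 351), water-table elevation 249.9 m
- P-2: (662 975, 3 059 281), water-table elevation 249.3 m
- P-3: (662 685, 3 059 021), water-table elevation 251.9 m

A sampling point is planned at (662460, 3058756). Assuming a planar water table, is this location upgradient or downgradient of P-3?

Three-point gradient (reference P-1): Δ to P-2 = (90, -70, -0.6), Δ to P-3 = (-200, -330, +2.0).
∂h/∂x = -0.007735, ∂h/∂y = -0.001373 (det = -43700).
Head at (662460, 3058756) = 249.9 + (-0.007735)·(-425) + (-0.001373)·(-595) = 254.00 m.
That is higher than the 251.9 m at P-3, so the point is upgradient.

upgradient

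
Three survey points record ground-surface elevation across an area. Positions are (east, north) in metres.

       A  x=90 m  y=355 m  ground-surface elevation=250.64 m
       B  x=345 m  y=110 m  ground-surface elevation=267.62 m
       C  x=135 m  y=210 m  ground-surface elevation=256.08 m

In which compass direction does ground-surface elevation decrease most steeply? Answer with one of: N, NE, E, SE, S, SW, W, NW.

NW

Differences from A: to B (Δx, Δy, Δh) = (255, -245, +16.98); to C = (45, -145, +5.44).
Determinant of the coordinate differences = 255·(-145) − 45·(-245) = -25950.
∂z/∂x = [(+16.98)·(-145) − (+5.44)·(-245)] / -25950 = +0.04352
∂z/∂y = [255·(+5.44) − 45·(+16.98)] / -25950 = -0.02401
Steepest decrease is along −∇f = (-0.04352 E, +0.02401 N) → northwest.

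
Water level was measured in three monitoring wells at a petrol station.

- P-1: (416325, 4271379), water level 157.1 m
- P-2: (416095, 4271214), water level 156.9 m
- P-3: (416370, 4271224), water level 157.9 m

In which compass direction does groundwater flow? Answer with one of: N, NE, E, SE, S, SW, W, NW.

Differences from P-1: to P-2 (Δx, Δy, Δh) = (-230, -165, -0.2); to P-3 = (45, -155, +0.8).
Solve a·Δx + b·Δy = Δh: det = (-230)·(-155) − 45·(-165) = 43075.
∂h/∂x = [(-0.2)·(-155) − (+0.8)·(-165)] / 43075 = +0.003784
∂h/∂y = [(-230)·(+0.8) − 45·(-0.2)] / 43075 = -0.004063
Flow = −∇h = (-0.003784 east, +0.004063 north), which points northwest.

NW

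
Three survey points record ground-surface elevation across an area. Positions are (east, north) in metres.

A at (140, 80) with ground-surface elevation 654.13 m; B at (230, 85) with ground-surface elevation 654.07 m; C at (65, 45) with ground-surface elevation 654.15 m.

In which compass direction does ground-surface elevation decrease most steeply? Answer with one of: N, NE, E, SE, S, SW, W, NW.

SE

With z = a·x + b·y + c and A as origin, the differences give:
  90·a + 5·b = -0.06
  (-75)·a + (-35)·b = +0.02
Eliminate b (×(-35) and ×5, subtract): -2775·a = 2.000 → a = ∂z/∂x = -0.0007207
Back-substitute: b = ∂z/∂y = +0.0009730.
Steepest decrease is along −∇f = (+0.0007207 E, -0.0009730 N) → southeast.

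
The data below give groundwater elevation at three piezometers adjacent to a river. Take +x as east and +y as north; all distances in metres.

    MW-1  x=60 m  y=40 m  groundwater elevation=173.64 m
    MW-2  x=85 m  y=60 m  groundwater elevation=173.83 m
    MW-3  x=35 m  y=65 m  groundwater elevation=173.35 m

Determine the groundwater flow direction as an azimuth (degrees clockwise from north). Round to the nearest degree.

283°

Taking MW-1 as reference: MW-2−MW-1 = (25, 20, +0.19); MW-3−MW-1 = (-25, 25, -0.29).
Solve a·Δx + b·Δy = Δh: det = 25·25 − (-25)·20 = 1125.
∂h/∂x = [(+0.19)·25 − (-0.29)·20] / 1125 = +0.009378
∂h/∂y = [25·(-0.29) − (-25)·(+0.19)] / 1125 = -0.002222
Flow direction (−∇h) has components (-0.009378 E, +0.002222 N).
Azimuth = atan2(E, N) = atan2(-0.009378, +0.002222) = 283.3° ≈ 283°.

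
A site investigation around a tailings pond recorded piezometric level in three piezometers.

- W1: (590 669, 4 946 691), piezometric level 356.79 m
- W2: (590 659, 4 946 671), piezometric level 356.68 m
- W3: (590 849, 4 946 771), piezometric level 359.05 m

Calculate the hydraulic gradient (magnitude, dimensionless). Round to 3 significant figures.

0.0130

Differences from W1: to W2 (Δx, Δy, Δh) = (-10, -20, -0.11); to W3 = (180, 80, +2.26).
Determinant of the coordinate differences = (-10)·80 − 180·(-20) = 2800.
∂h/∂x = [(-0.11)·80 − (+2.26)·(-20)] / 2800 = +0.01300
∂h/∂y = [(-10)·(+2.26) − 180·(-0.11)] / 2800 = -0.0010000
|∇h| = √(0.01300² + -0.0010000²) = 0.01304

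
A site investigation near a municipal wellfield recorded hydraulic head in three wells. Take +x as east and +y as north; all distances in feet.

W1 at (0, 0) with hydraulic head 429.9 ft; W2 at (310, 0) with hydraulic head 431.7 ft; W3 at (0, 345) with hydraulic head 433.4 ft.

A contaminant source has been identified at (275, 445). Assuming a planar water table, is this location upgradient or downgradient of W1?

∂h/∂x = (431.7 − 429.9) / (310 − 0) = +0.005806
∂h/∂y = (433.4 − 429.9) / (345 − 0) = +0.01014
Head at (275, 445) = 429.9 + (+0.005806)·(275) + (+0.01014)·(445) = 436.01 ft.
That is higher than the 429.9 ft at W1, so the point is upgradient.

upgradient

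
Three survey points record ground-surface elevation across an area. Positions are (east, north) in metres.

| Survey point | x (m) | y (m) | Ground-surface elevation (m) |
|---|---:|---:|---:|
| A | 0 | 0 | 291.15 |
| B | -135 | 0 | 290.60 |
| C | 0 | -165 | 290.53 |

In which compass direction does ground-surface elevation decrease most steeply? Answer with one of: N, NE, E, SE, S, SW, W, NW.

∂z/∂x = (290.60 − 291.15) / (-135 − 0) = +0.004074
∂z/∂y = (290.53 − 291.15) / (-165 − 0) = +0.003758
Steepest decrease is along −∇f = (-0.004074 E, -0.003758 N) → southwest.

SW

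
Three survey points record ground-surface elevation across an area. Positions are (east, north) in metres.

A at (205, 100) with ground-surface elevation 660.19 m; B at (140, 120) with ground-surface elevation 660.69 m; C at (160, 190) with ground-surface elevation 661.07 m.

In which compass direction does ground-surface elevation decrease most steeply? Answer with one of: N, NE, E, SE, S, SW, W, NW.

Differences from A: to B (Δx, Δy, Δh) = (-65, 20, +0.50); to C = (-45, 90, +0.88).
Determinant of the coordinate differences = (-65)·90 − (-45)·20 = -4950.
∂z/∂x = [(+0.50)·90 − (+0.88)·20] / -4950 = -0.005535
∂z/∂y = [(-65)·(+0.88) − (-45)·(+0.50)] / -4950 = +0.007010
Steepest decrease is along −∇f = (+0.005535 E, -0.007010 N) → southeast.

SE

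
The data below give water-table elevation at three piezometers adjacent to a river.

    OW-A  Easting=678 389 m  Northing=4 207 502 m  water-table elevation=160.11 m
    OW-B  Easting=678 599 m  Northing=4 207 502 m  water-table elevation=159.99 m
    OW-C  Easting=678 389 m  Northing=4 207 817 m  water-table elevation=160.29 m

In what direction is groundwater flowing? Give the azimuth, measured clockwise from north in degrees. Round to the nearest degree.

135°

∂h/∂x = (159.99 − 160.11) / (678599 − 678389) = -0.0005714
∂h/∂y = (160.29 − 160.11) / (4207817 − 4207502) = +0.0005714
Flow direction (−∇h) has components (+0.0005714 E, -0.0005714 N).
Azimuth = atan2(E, N) = atan2(+0.0005714, -0.0005714) = 135.0° ≈ 135°.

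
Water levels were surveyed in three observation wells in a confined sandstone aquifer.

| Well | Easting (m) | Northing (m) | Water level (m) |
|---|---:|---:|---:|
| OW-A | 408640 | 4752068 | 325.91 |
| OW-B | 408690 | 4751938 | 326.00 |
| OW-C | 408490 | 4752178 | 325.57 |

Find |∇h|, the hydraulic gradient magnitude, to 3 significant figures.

0.00246

Taking OW-A as reference: OW-B−OW-A = (50, -130, +0.09); OW-C−OW-A = (-150, 110, -0.34).
Determinant of the coordinate differences = 50·110 − (-150)·(-130) = -14000.
∂h/∂x = [(+0.09)·110 − (-0.34)·(-130)] / -14000 = +0.002450
∂h/∂y = [50·(-0.34) − (-150)·(+0.09)] / -14000 = +0.0002500
|∇h| = √(0.002450² + 0.0002500²) = 0.002463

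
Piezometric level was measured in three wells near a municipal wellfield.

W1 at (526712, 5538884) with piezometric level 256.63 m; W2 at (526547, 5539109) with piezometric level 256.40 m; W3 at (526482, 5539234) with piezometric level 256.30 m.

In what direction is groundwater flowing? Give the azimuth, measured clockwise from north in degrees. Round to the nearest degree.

Taking W1 as reference: W2−W1 = (-165, 225, -0.23); W3−W1 = (-230, 350, -0.33).
Solve a·Δx + b·Δy = Δh: det = (-165)·350 − (-230)·225 = -6000.
∂h/∂x = [(-0.23)·350 − (-0.33)·225] / -6000 = +0.001042
∂h/∂y = [(-165)·(-0.33) − (-230)·(-0.23)] / -6000 = -0.0002583
Flow direction (−∇h) has components (-0.001042 E, +0.0002583 N).
Azimuth = atan2(E, N) = atan2(-0.001042, +0.0002583) = 283.9° ≈ 284°.

284°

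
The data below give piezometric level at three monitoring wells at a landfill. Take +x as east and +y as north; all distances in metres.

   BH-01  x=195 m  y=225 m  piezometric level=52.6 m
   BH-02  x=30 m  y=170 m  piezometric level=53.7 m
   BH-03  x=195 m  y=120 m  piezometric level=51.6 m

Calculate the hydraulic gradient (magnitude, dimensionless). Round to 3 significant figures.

With h = a·x + b·y + c and BH-01 as origin, the differences give:
  (-165)·a + (-55)·b = +1.1
  0·a + (-105)·b = -1.0
Eliminate b (×(-105) and ×(-55), subtract): 17325·a = -170.50 → a = ∂h/∂x = -0.009841
Back-substitute: b = ∂h/∂y = +0.009524.
|∇h| = √(-0.009841² + 0.009524²) = 0.01369

0.0137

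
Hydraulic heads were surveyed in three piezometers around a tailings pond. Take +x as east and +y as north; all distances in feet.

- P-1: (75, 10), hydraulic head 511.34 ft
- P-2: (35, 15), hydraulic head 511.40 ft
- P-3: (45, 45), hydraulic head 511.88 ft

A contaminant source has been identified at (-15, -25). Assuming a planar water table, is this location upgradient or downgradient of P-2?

Differences from P-1: to P-2 (Δx, Δy, Δh) = (-40, 5, +0.06); to P-3 = (-30, 35, +0.54).
Solve a·Δx + b·Δy = Δh: det = (-40)·35 − (-30)·5 = -1250.
∂h/∂x = [(+0.06)·35 − (+0.54)·5] / -1250 = +0.0004800
∂h/∂y = [(-40)·(+0.54) − (-30)·(+0.06)] / -1250 = +0.01584
Head at (-15, -25) = 511.34 + (+0.0004800)·(-90) + (+0.01584)·(-35) = 510.74 ft.
That is lower than the 511.40 ft at P-2, so the point is downgradient.

downgradient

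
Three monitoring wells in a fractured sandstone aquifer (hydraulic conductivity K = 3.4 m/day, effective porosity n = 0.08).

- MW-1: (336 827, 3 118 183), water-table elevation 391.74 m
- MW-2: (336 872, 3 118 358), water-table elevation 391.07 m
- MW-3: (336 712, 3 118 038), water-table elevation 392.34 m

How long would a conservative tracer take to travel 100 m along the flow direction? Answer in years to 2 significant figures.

1.7 years

With h = a·x + b·y + c and MW-1 as origin, the differences give:
  45·a + 175·b = -0.67
  (-115)·a + (-145)·b = +0.60
Eliminate b (×(-145) and ×175, subtract): 13600·a = -7.850 → a = ∂h/∂x = -0.0005772
Back-substitute: b = ∂h/∂y = -0.003680.
|∇h| = √(-0.0005772² + -0.003680²) = 0.003725
Seepage velocity v = K·i/n = 3.4 × 0.003725 / 0.08 = 0.1583 m/day.
t = 100 / 0.1583 = 631.7 days = 1.73 years.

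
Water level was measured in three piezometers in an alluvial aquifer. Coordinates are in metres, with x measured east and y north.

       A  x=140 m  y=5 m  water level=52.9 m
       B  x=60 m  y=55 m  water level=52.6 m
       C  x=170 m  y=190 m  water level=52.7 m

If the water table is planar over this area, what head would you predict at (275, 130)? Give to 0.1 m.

Three-point gradient (reference A): Δ to B = (-80, 50, -0.3), Δ to C = (30, 185, -0.2).
∂h/∂x = +0.002791, ∂h/∂y = -0.001534 (det = -16300).
h(275, 130) = 52.9 + (+0.002791)·(135) + (-0.001534)·(125) = 52.9 +0.377 -0.192 = 53.085 m.

53.1 m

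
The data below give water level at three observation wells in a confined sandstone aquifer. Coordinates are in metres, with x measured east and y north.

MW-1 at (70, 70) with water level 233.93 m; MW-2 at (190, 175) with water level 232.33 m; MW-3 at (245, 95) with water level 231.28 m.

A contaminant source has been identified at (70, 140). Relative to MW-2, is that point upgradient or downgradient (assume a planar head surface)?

upgradient

Three-point gradient (reference MW-1): Δ to MW-2 = (120, 105, -1.60), Δ to MW-3 = (175, 25, -2.65).
∂h/∂x = -0.01550, ∂h/∂y = +0.002472 (det = -15375).
Head at (70, 140) = 233.93 + (-0.01550)·(0) + (+0.002472)·(70) = 234.10 m.
That is higher than the 232.33 m at MW-2, so the point is upgradient.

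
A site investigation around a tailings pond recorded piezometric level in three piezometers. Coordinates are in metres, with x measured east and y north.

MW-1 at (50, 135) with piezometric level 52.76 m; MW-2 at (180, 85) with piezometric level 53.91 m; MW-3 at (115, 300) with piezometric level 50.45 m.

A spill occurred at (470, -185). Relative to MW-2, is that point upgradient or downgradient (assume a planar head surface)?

upgradient

Taking MW-1 as reference: MW-2−MW-1 = (130, -50, +1.15); MW-3−MW-1 = (65, 165, -2.31).
Determinant of the coordinate differences = 130·165 − 65·(-50) = 24700.
∂h/∂x = [(+1.15)·165 − (-2.31)·(-50)] / 24700 = +0.003006
∂h/∂y = [130·(-2.31) − 65·(+1.15)] / 24700 = -0.01518
Head at (470, -185) = 52.76 + (+0.003006)·(420) + (-0.01518)·(-320) = 58.88 m.
That is higher than the 53.91 m at MW-2, so the point is upgradient.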